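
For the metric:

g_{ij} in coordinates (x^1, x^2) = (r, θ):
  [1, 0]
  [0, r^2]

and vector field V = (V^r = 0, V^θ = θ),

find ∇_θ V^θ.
Non-zero Christoffel symbols:
Γ^r_{θ θ} = -r
Γ^θ_{r θ} = 1/r
∇_θ V^θ = ∂_θ V^θ + Γ^θ_{θ j} V^j
  = (1) + (1/r)(0) + (0)(θ)
  = 1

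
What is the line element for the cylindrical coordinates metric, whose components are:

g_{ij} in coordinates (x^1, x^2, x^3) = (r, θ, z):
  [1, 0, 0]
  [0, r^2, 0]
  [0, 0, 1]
ds^2 = g_{ij} dx^i dx^j; only the non-zero components contribute.
ds^2 = dr^2 + r^2 dθ^2 + dz^2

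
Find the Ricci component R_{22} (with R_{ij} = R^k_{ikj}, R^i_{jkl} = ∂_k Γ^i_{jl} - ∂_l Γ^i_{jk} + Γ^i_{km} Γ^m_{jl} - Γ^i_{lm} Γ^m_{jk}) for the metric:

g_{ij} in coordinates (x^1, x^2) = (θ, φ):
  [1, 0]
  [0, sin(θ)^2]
Non-zero Christoffel symbols (Γ^k_{ij} = Γ^k_{ji}):
Γ^θ_{φ φ} = -sin(2*θ)/2
Γ^φ_{θ φ} = 1/tan(θ)
R^θ_{φ θ φ} = ∂_θ Γ^θ_{φ φ} - ∂_φ Γ^θ_{φ θ} + Γ^θ_{θ m} Γ^m_{φ φ} - Γ^θ_{φ m} Γ^m_{φ θ}
  = (-cos(2*θ)) - (0) + (0) - (-cos(θ)^2) = sin(θ)^2
R^φ_{φ φ φ} = 0 (a repeated index in an antisymmetric pair)
R_{φφ} = R^θ_{φ θ φ} + R^φ_{φ φ φ} = (sin(θ)^2) + (0) = sin(θ)^2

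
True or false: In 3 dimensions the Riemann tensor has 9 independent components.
n^2(n^2-1)/12 = 9·8/12 = 6 independent components for n = 3.
False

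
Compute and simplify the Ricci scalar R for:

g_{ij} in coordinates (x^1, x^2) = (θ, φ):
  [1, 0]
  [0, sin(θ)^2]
Non-zero Christoffel symbols (Γ^k_{ij} = Γ^k_{ji}):
Γ^θ_{φ φ} = -sin(2*θ)/2
Γ^φ_{θ φ} = 1/tan(θ)
Ricci tensor (R_{ij} = R^k_{ikj}): R_{θθ} = 1, R_{θφ} = 0, R_{φφ} = sin(θ)^2
Inverse metric: g^{θθ} = 1, g^{φφ} = 1/sin(θ)^2
R = g^{ij} R_{ij} = (1)(1) + (1/sin(θ)^2)(sin(θ)^2) = 2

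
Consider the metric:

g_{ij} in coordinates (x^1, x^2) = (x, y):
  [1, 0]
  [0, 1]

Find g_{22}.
With x^1 = x, x^2 = y, g_{22} = g_{yy} is the row-2, column-2 entry of the matrix.
g_{22} = 1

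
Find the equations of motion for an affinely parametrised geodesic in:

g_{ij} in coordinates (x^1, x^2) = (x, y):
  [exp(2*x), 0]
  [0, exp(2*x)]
Geodesic equation: d^2x^k/dλ^2 + Γ^k_{ij} (dx^i/dλ)(dx^j/dλ) = 0.
Non-zero Christoffel symbols:
Γ^x_{x x} = 1
Γ^x_{y y} = -1
Γ^y_{x y} = 1
Substituting (the symmetric pair Γ^k_{ij}, Γ^k_{ji} combines into a factor 2):
d^2x/dλ^2 + (dx/dλ)^2 - (dy/dλ)^2 = 0
d^2y/dλ^2 + 2 (dx/dλ)(dy/dλ) = 0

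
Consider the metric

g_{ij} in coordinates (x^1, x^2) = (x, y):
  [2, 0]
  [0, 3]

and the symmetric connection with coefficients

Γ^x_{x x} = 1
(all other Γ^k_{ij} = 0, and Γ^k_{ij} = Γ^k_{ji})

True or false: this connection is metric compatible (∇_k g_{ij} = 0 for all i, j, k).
Using ∇_k g_{ij} = ∂_k g_{ij} - Γ^m_{ki} g_{mj} - Γ^m_{kj} g_{im}:
∇_x g_{xx} = (0) - (2) - (2) = -4 ≠ 0
So the connection is not metric compatible (it is not the Levi-Civita connection).
False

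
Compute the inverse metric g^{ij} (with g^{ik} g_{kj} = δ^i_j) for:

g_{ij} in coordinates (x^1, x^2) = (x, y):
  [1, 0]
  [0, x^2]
The metric is diagonal, so g^{ij} is diagonal with entries 1/g_{ii}: diag(1, 1/(x^2)).
g^{ij}:
  [1, 0]
  [0, 1/x^2]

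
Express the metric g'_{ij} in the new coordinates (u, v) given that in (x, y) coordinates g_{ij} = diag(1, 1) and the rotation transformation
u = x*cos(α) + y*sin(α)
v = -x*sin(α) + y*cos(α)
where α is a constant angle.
Invert the transformation: x = u*cos(α) - v*sin(α), y = u*sin(α) + v*cos(α)
g'_{ij} = (∂x^k/∂x'^i)(∂x^l/∂x'^j) g_{kl}; with g_{kl} = δ_{kl} this is Σ_k (∂x^k/∂x'^i)(∂x^k/∂x'^j).
Jacobian: ∂x/∂u = cos(α), ∂x/∂v = -sin(α), ∂y/∂u = sin(α), ∂y/∂v = cos(α)
g'_{uu} = (cos(α))(cos(α)) + (sin(α))(sin(α)) = 1
g'_{uv} = (cos(α))(-sin(α)) + (sin(α))(cos(α)) = 0
g'_{vv} = (-sin(α))(-sin(α)) + (cos(α))(cos(α)) = 1
g'_{ij} = diag(1, 1)
The Euclidean metric is invariant under rotations.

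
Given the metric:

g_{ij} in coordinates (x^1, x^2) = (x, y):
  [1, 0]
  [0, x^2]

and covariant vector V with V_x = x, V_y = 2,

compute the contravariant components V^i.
Inverse metric (diagonal): g^{xx} = 1, g^{yy} = 1/x^2
V^i = g^{ij} V_j:
V^x = (1)(x) + (0)(2) = x
V^y = (0)(x) + (1/x^2)(2) = 2/x^2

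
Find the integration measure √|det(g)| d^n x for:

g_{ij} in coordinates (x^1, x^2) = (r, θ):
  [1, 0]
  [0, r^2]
det(g) = r^2
√|det(g)| = r
Volume element: dV = r dr dθ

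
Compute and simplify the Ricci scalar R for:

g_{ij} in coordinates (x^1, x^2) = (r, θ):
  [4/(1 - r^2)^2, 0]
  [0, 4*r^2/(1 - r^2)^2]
Non-zero Christoffel symbols (Γ^k_{ij} = Γ^k_{ji}):
Γ^r_{r r} = 2*r/(1 - r^2)
Γ^r_{θ θ} = (r^3 + r)/(r^2 - 1)
Γ^θ_{r θ} = (-r^2 - 1)/(r^3 - r)
Ricci tensor (R_{ij} = R^k_{ikj}): R_{rr} = -4/(r^2 - 1)^2, R_{rθ} = 0, R_{θθ} = -4*r^2/(r^2 - 1)^2
Inverse metric: g^{rr} = (1 - r^2)^2/4, g^{θθ} = (1 - r^2)^2/(4*r^2)
R = g^{ij} R_{ij} = ((1 - r^2)^2/4)(-4/(r^2 - 1)^2) + ((1 - r^2)^2/(4*r^2))(-4*r^2/(r^2 - 1)^2) = -2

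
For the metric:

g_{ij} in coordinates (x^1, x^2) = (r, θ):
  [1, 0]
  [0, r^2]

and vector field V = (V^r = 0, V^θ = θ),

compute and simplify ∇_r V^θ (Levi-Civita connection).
Non-zero Christoffel symbols:
Γ^r_{θ θ} = -r
Γ^θ_{r θ} = 1/r
∇_r V^θ = ∂_r V^θ + Γ^θ_{r j} V^j
  = (0) + (0)(0) + (1/r)(θ)
  = θ/r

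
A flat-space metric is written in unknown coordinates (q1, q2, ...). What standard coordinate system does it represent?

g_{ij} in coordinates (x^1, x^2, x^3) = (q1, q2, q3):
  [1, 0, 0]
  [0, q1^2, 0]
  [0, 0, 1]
The line element ds^2 = dq1^2 + q1^2 dq2^2 + dq3^2 is dr^2 + r^2 dθ^2 + dz^2 with q1 = r, q2 = θ, q3 = z.
cylindrical coordinates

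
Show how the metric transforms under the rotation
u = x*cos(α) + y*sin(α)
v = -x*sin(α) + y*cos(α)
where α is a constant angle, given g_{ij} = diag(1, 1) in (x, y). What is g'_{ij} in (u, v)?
Invert the transformation: x = u*cos(α) - v*sin(α), y = u*sin(α) + v*cos(α)
g'_{ij} = (∂x^k/∂x'^i)(∂x^l/∂x'^j) g_{kl}; with g_{kl} = δ_{kl} this is Σ_k (∂x^k/∂x'^i)(∂x^k/∂x'^j).
Jacobian: ∂x/∂u = cos(α), ∂x/∂v = -sin(α), ∂y/∂u = sin(α), ∂y/∂v = cos(α)
g'_{uu} = (cos(α))(cos(α)) + (sin(α))(sin(α)) = 1
g'_{uv} = (cos(α))(-sin(α)) + (sin(α))(cos(α)) = 0
g'_{vv} = (-sin(α))(-sin(α)) + (cos(α))(cos(α)) = 1
g'_{ij} = diag(1, 1)
The Euclidean metric is invariant under rotations.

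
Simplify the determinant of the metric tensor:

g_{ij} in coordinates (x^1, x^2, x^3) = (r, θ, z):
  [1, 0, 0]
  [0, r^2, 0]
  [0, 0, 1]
Diagonal metric: det(g) = g_{11}·g_{22}·g_{33}
= (1)·(r^2)·(1)
det(g) = r^2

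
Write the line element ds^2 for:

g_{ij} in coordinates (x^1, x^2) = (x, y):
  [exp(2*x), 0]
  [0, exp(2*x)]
ds^2 = g_{ij} dx^i dx^j; only the non-zero components contribute.
ds^2 = exp(2*x) dx^2 + exp(2*x) dy^2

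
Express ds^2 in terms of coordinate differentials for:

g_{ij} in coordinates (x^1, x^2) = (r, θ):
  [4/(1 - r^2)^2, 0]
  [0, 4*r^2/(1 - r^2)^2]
ds^2 = g_{ij} dx^i dx^j; only the non-zero components contribute.
ds^2 = (4/(1 - r^2)^2) dr^2 + (4*r^2/(1 - r^2)^2) dθ^2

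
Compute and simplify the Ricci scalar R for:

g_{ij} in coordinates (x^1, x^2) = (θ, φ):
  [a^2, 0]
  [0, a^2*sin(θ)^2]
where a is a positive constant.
Non-zero Christoffel symbols (Γ^k_{ij} = Γ^k_{ji}):
Γ^θ_{φ φ} = -sin(2*θ)/2
Γ^φ_{θ φ} = 1/tan(θ)
Ricci tensor (R_{ij} = R^k_{ikj}): R_{θθ} = 1, R_{θφ} = 0, R_{φφ} = sin(θ)^2
Inverse metric: g^{θθ} = 1/a^2, g^{φφ} = 1/(a^2*sin(θ)^2)
R = g^{ij} R_{ij} = (1/a^2)(1) + (1/(a^2*sin(θ)^2))(sin(θ)^2) = 2/a^2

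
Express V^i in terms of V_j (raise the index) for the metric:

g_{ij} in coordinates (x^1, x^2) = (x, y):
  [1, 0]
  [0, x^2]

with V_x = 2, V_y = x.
Inverse metric (diagonal): g^{xx} = 1, g^{yy} = 1/x^2
V^i = g^{ij} V_j:
V^x = (1)(2) + (0)(x) = 2
V^y = (0)(2) + (1/x^2)(x) = 1/x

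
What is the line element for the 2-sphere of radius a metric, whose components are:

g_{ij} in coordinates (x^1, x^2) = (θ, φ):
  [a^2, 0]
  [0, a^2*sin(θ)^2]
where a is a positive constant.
ds^2 = g_{ij} dx^i dx^j; only the non-zero components contribute.
ds^2 = a^2 dθ^2 + a^2*sin(θ)^2 dφ^2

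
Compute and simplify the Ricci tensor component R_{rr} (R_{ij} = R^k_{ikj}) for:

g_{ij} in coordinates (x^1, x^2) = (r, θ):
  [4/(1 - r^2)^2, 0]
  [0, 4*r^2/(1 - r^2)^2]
Non-zero Christoffel symbols (Γ^k_{ij} = Γ^k_{ji}):
Γ^r_{r r} = 2*r/(1 - r^2)
Γ^r_{θ θ} = (r^3 + r)/(r^2 - 1)
Γ^θ_{r θ} = (-r^2 - 1)/(r^3 - r)
R^r_{r r r} = 0 (a repeated index in an antisymmetric pair)
R^θ_{r θ r} = ∂_θ Γ^θ_{r r} - ∂_r Γ^θ_{r θ} + Γ^θ_{θ m} Γ^m_{r r} - Γ^θ_{r m} Γ^m_{r θ}
  = (0) - ((r^4 + 4*r^2 - 1)/(r^3 - r)^2) + (2*(r^2 + 1)/(r^2 - 1)^2) - ((r^2 + 1)^2/(r^3 - r)^2) = -4/(r^2 - 1)^2
R_{rr} = R^r_{r r r} + R^θ_{r θ r} = (0) + (-4/(r^2 - 1)^2) = -4/(r^2 - 1)^2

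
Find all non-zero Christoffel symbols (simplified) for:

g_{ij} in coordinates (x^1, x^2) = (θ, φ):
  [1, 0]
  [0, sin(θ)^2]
Using Γ^k_{ij} = (1/2) g^{km} (∂_i g_{mj} + ∂_j g_{mi} - ∂_m g_{ij}); the metric is diagonal, so only the m = k term contributes.
Non-zero symbols (using the symmetry Γ^k_{ij} = Γ^k_{ji}):
Γ^θ_{φ φ} = (1/2) g^{θθ} (∂_φ g_{θφ} + ∂_φ g_{θφ} - ∂_θ g_{φφ}) = (1/2)(1)((0) + (0) - (sin(2*θ))) = -sin(2*θ)/2
Γ^φ_{θ φ} = (1/2) g^{φφ} (∂_θ g_{φφ} + ∂_φ g_{φθ} - ∂_φ g_{θφ}) = (1/2)(1/sin(θ)^2)((sin(2*θ)) + (0) - (0)) = 1/tan(θ)
All other Christoffel symbols are zero.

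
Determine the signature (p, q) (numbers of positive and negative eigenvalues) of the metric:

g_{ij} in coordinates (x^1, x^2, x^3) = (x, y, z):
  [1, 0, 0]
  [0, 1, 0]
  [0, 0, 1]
The metric is diagonal, so its eigenvalues are the diagonal entries: 1, 1, 1 (at a generic point, where coordinate-dependent entries are positive).
3 positive, 0 negative.
(3, 0) - Riemannian (positive definite)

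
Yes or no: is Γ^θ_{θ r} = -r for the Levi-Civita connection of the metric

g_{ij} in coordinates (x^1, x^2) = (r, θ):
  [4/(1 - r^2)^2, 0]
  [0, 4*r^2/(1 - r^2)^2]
Γ^θ_{θ r} = (1/2) g^{θθ} (∂_θ g_{θr} + ∂_r g_{θθ} - ∂_θ g_{θr}) = (1/2)((1 - r^2)^2/(4*r^2))((0) + (-8*(r^3 + r)/(r^2 - 1)^3) - (0)) = (-r^2 - 1)/(r^3 - r)
This differs from the proposed value -r.
No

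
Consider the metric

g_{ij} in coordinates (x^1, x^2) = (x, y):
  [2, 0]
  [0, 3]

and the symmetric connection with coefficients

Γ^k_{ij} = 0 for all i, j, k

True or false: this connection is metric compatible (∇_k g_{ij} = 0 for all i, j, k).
Using ∇_k g_{ij} = ∂_k g_{ij} - Γ^m_{ki} g_{mj} - Γ^m_{kj} g_{im}:
e.g. ∇_x g_{xx} = (0) - (0) - (0) = 0
Every component ∇_k g_{ij} vanishes: the connection is metric compatible.
True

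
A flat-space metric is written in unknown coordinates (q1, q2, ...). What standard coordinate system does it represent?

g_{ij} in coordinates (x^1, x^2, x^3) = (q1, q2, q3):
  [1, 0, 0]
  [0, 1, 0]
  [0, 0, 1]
All components are constant and the metric is the identity, i.e. orthonormal rectilinear coordinates.
Cartesian (3D) coordinates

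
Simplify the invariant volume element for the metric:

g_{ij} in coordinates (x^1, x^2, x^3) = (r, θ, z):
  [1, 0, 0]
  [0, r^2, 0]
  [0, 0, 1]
det(g) = r^2
√|det(g)| = r
Volume element: dV = r dr dθ dz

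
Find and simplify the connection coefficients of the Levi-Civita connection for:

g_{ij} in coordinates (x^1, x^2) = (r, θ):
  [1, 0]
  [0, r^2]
Using Γ^k_{ij} = (1/2) g^{km} (∂_i g_{mj} + ∂_j g_{mi} - ∂_m g_{ij}); the metric is diagonal, so only the m = k term contributes.
Non-zero symbols (using the symmetry Γ^k_{ij} = Γ^k_{ji}):
Γ^r_{θ θ} = (1/2) g^{rr} (∂_θ g_{rθ} + ∂_θ g_{rθ} - ∂_r g_{θθ}) = (1/2)(1)((0) + (0) - (2*r)) = -r
Γ^θ_{r θ} = (1/2) g^{θθ} (∂_r g_{θθ} + ∂_θ g_{θr} - ∂_θ g_{rθ}) = (1/2)(1/r^2)((2*r) + (0) - (0)) = 1/r
All other Christoffel symbols are zero.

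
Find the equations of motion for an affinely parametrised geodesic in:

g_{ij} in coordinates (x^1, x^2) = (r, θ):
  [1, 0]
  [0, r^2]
Geodesic equation: d^2x^k/dλ^2 + Γ^k_{ij} (dx^i/dλ)(dx^j/dλ) = 0.
Non-zero Christoffel symbols:
Γ^r_{θ θ} = -r
Γ^θ_{r θ} = 1/r
Substituting (the symmetric pair Γ^k_{ij}, Γ^k_{ji} combines into a factor 2):
d^2r/dλ^2 - r (dθ/dλ)^2 = 0
d^2θ/dλ^2 + (2/r) (dr/dλ)(dθ/dλ) = 0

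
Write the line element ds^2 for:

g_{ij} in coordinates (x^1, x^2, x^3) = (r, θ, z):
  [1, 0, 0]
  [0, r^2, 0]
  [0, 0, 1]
ds^2 = g_{ij} dx^i dx^j; only the non-zero components contribute.
ds^2 = dr^2 + r^2 dθ^2 + dz^2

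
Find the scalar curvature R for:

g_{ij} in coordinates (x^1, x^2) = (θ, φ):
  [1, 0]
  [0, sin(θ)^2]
Non-zero Christoffel symbols (Γ^k_{ij} = Γ^k_{ji}):
Γ^θ_{φ φ} = -sin(2*θ)/2
Γ^φ_{θ φ} = 1/tan(θ)
Ricci tensor (R_{ij} = R^k_{ikj}): R_{θθ} = 1, R_{θφ} = 0, R_{φφ} = sin(θ)^2
Inverse metric: g^{θθ} = 1, g^{φφ} = 1/sin(θ)^2
R = g^{ij} R_{ij} = (1)(1) + (1/sin(θ)^2)(sin(θ)^2) = 2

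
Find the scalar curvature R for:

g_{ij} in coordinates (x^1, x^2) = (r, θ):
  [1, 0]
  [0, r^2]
Non-zero Christoffel symbols (Γ^k_{ij} = Γ^k_{ji}):
Γ^r_{θ θ} = -r
Γ^θ_{r θ} = 1/r
Ricci tensor (R_{ij} = R^k_{ikj}): R_{rr} = 0, R_{rθ} = 0, R_{θθ} = 0
Inverse metric: g^{rr} = 1, g^{θθ} = 1/r^2
R = g^{ij} R_{ij} = (1)(0) + (1/r^2)(0) = 0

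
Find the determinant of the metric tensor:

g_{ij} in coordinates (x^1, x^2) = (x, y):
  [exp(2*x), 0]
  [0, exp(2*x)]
For a 2×2 metric: det(g) = g_{11}·g_{22} - g_{12}·g_{21}
= (exp(2*x))·(exp(2*x)) - (0)·(0)
= exp(4*x) - 0
det(g) = exp(4*x)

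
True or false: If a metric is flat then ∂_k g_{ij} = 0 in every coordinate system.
Flatness means R^i_{jkl} = 0; the components can still vary, e.g. the flat plane in polar coordinates has g_{θθ} = r^2.
False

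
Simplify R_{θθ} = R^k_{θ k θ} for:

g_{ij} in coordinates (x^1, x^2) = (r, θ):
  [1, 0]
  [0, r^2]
Non-zero Christoffel symbols (Γ^k_{ij} = Γ^k_{ji}):
Γ^r_{θ θ} = -r
Γ^θ_{r θ} = 1/r
R^r_{θ r θ} = ∂_r Γ^r_{θ θ} - ∂_θ Γ^r_{θ r} + Γ^r_{r m} Γ^m_{θ θ} - Γ^r_{θ m} Γ^m_{θ r}
  = (-1) - (0) + (0) - (-1) = 0
R^θ_{θ θ θ} = 0 (a repeated index in an antisymmetric pair)
R_{θθ} = R^r_{θ r θ} + R^θ_{θ θ θ} = (0) + (0) = 0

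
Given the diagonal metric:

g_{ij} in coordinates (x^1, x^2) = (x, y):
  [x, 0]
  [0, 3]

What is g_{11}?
With x^1 = x, x^2 = y, g_{11} = g_{xx} is the row-1, column-1 entry of the matrix.
g_{11} = x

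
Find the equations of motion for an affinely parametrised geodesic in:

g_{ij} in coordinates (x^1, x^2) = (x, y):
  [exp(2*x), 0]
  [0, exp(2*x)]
Geodesic equation: d^2x^k/dλ^2 + Γ^k_{ij} (dx^i/dλ)(dx^j/dλ) = 0.
Non-zero Christoffel symbols:
Γ^x_{x x} = 1
Γ^x_{y y} = -1
Γ^y_{x y} = 1
Substituting (the symmetric pair Γ^k_{ij}, Γ^k_{ji} combines into a factor 2):
d^2x/dλ^2 + (dx/dλ)^2 - (dy/dλ)^2 = 0
d^2y/dλ^2 + 2 (dx/dλ)(dy/dλ) = 0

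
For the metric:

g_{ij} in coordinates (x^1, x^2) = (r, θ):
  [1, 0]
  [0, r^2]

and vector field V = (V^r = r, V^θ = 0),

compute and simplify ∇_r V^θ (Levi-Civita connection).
Non-zero Christoffel symbols:
Γ^r_{θ θ} = -r
Γ^θ_{r θ} = 1/r
∇_r V^θ = ∂_r V^θ + Γ^θ_{r j} V^j
  = (0) + (0)(r) + (1/r)(0)
  = 0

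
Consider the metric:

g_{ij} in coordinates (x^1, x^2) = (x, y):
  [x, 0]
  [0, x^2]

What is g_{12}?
With x^1 = x, x^2 = y, g_{12} = g_{xy} is the row-1, column-2 entry of the matrix.
g_{12} = 0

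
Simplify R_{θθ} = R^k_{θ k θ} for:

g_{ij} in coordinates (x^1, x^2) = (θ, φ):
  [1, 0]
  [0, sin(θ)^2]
Non-zero Christoffel symbols (Γ^k_{ij} = Γ^k_{ji}):
Γ^θ_{φ φ} = -sin(2*θ)/2
Γ^φ_{θ φ} = 1/tan(θ)
R^θ_{θ θ θ} = 0 (a repeated index in an antisymmetric pair)
R^φ_{θ φ θ} = ∂_φ Γ^φ_{θ θ} - ∂_θ Γ^φ_{θ φ} + Γ^φ_{φ m} Γ^m_{θ θ} - Γ^φ_{θ m} Γ^m_{θ φ}
  = (0) - (-1/sin(θ)^2) + (0) - (1/tan(θ)^2) = 1
R_{θθ} = R^θ_{θ θ θ} + R^φ_{θ φ θ} = (0) + (1) = 1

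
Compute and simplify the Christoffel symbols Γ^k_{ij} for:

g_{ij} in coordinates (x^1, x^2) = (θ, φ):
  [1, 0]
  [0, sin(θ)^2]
Using Γ^k_{ij} = (1/2) g^{km} (∂_i g_{mj} + ∂_j g_{mi} - ∂_m g_{ij}); the metric is diagonal, so only the m = k term contributes.
Non-zero symbols (using the symmetry Γ^k_{ij} = Γ^k_{ji}):
Γ^θ_{φ φ} = (1/2) g^{θθ} (∂_φ g_{θφ} + ∂_φ g_{θφ} - ∂_θ g_{φφ}) = (1/2)(1)((0) + (0) - (sin(2*θ))) = -sin(2*θ)/2
Γ^φ_{θ φ} = (1/2) g^{φφ} (∂_θ g_{φφ} + ∂_φ g_{φθ} - ∂_φ g_{θφ}) = (1/2)(1/sin(θ)^2)((sin(2*θ)) + (0) - (0)) = 1/tan(θ)
All other Christoffel symbols are zero.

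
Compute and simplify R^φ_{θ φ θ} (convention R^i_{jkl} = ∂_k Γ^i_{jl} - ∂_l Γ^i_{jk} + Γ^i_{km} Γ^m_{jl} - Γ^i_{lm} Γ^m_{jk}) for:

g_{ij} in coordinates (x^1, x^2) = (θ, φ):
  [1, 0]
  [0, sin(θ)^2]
Non-zero Christoffel symbols (Γ^k_{ij} = Γ^k_{ji}):
Γ^θ_{φ φ} = -sin(2*θ)/2
Γ^φ_{θ φ} = 1/tan(θ)
R^φ_{θ φ θ} = ∂_φ Γ^φ_{θ θ} - ∂_θ Γ^φ_{θ φ} + Γ^φ_{φ m} Γ^m_{θ θ} - Γ^φ_{θ m} Γ^m_{θ φ}
  = (0) - (-1/sin(θ)^2) + (0) - (1/tan(θ)^2) = 1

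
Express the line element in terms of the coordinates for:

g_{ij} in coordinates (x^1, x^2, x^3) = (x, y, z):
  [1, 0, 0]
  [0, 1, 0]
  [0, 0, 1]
ds^2 = g_{ij} dx^i dx^j; only the non-zero components contribute.
ds^2 = dx^2 + dy^2 + dz^2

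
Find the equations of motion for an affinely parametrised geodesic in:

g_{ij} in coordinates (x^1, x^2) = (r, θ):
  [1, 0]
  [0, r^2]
Geodesic equation: d^2x^k/dλ^2 + Γ^k_{ij} (dx^i/dλ)(dx^j/dλ) = 0.
Non-zero Christoffel symbols:
Γ^r_{θ θ} = -r
Γ^θ_{r θ} = 1/r
Substituting (the symmetric pair Γ^k_{ij}, Γ^k_{ji} combines into a factor 2):
d^2r/dλ^2 - r (dθ/dλ)^2 = 0
d^2θ/dλ^2 + (2/r) (dr/dλ)(dθ/dλ) = 0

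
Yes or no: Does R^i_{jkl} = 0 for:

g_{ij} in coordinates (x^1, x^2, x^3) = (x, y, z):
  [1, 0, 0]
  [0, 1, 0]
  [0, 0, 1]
All metric components are constant, so every Christoffel symbol vanishes and R^i_{jkl} = 0.
Yes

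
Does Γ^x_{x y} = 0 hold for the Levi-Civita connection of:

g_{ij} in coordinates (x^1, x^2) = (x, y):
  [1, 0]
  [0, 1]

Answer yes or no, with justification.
Γ^x_{x y} = (1/2) g^{xx} (∂_x g_{xy} + ∂_y g_{xx} - ∂_x g_{xy}) = (1/2)(1)((0) + (0) - (0)) = 0
This equals the proposed value 0.
Yes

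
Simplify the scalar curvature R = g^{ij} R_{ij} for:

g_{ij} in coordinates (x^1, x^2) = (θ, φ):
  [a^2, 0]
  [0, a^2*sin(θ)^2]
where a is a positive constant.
Non-zero Christoffel symbols (Γ^k_{ij} = Γ^k_{ji}):
Γ^θ_{φ φ} = -sin(2*θ)/2
Γ^φ_{θ φ} = 1/tan(θ)
Ricci tensor (R_{ij} = R^k_{ikj}): R_{θθ} = 1, R_{θφ} = 0, R_{φφ} = sin(θ)^2
Inverse metric: g^{θθ} = 1/a^2, g^{φφ} = 1/(a^2*sin(θ)^2)
R = g^{ij} R_{ij} = (1/a^2)(1) + (1/(a^2*sin(θ)^2))(sin(θ)^2) = 2/a^2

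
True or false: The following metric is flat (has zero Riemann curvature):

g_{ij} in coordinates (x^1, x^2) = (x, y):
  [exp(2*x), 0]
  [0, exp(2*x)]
Non-zero Christoffel symbols:
Γ^x_{x x} = 1
Γ^x_{y y} = -1
Γ^y_{x y} = 1
Ricci tensor: R_{xx} = 0, R_{xy} = 0, R_{yy} = 0
All R_{ij} vanish; in 2 dimensions the Riemann tensor is fully determined by the Ricci tensor, so R^i_{jkl} = 0: the metric is flat (curvilinear coordinates on flat space).
True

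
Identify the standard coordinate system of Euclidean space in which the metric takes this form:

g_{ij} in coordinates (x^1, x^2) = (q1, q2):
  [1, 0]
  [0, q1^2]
The line element ds^2 = dq1^2 + q1^2 dq2^2 is dr^2 + r^2 dθ^2 with q1 = r, q2 = θ.
polar coordinates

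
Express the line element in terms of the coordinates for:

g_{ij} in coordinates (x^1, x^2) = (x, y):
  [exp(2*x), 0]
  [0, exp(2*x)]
ds^2 = g_{ij} dx^i dx^j; only the non-zero components contribute.
ds^2 = exp(2*x) dx^2 + exp(2*x) dy^2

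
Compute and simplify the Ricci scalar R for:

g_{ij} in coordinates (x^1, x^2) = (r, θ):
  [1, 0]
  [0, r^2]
Non-zero Christoffel symbols (Γ^k_{ij} = Γ^k_{ji}):
Γ^r_{θ θ} = -r
Γ^θ_{r θ} = 1/r
Ricci tensor (R_{ij} = R^k_{ikj}): R_{rr} = 0, R_{rθ} = 0, R_{θθ} = 0
Inverse metric: g^{rr} = 1, g^{θθ} = 1/r^2
R = g^{ij} R_{ij} = (1)(0) + (1/r^2)(0) = 0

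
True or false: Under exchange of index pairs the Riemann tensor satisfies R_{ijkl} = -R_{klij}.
The pair-exchange symmetry has a plus sign: R_{ijkl} = +R_{klij}.
False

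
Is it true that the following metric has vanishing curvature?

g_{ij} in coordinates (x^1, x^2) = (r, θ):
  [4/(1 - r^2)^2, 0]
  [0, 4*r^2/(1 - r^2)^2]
Non-zero Christoffel symbols:
Γ^r_{r r} = 2*r/(1 - r^2)
Γ^r_{θ θ} = (r^3 + r)/(r^2 - 1)
Γ^θ_{r θ} = (-r^2 - 1)/(r^3 - r)
Ricci tensor: R_{rr} = -4/(r^2 - 1)^2, R_{rθ} = 0, R_{θθ} = -4*r^2/(r^2 - 1)^2
The Ricci tensor is non-zero, so the Riemann tensor is non-zero: not flat.
No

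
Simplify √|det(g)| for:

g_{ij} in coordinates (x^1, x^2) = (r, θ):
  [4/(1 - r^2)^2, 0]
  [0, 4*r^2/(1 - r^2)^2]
det(g) = 16*r^2/(1 - r^2)^4
√|det(g)| = 4*r/(r^2 - 1)^2
Volume element: dV = 4*r/(r^2 - 1)^2 dr dθ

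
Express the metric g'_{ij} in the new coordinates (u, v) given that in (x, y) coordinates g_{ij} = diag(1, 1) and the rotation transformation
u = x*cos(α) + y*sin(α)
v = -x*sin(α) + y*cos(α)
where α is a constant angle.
Invert the transformation: x = u*cos(α) - v*sin(α), y = u*sin(α) + v*cos(α)
g'_{ij} = (∂x^k/∂x'^i)(∂x^l/∂x'^j) g_{kl}; with g_{kl} = δ_{kl} this is Σ_k (∂x^k/∂x'^i)(∂x^k/∂x'^j).
Jacobian: ∂x/∂u = cos(α), ∂x/∂v = -sin(α), ∂y/∂u = sin(α), ∂y/∂v = cos(α)
g'_{uu} = (cos(α))(cos(α)) + (sin(α))(sin(α)) = 1
g'_{uv} = (cos(α))(-sin(α)) + (sin(α))(cos(α)) = 0
g'_{vv} = (-sin(α))(-sin(α)) + (cos(α))(cos(α)) = 1
g'_{ij} = diag(1, 1)
The Euclidean metric is invariant under rotations.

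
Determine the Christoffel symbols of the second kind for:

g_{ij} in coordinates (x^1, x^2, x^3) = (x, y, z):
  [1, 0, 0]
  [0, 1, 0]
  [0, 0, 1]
Using Γ^k_{ij} = (1/2) g^{km} (∂_i g_{mj} + ∂_j g_{mi} - ∂_m g_{ij}); the metric is diagonal, so only the m = k term contributes.
Every metric component is constant, so all ∂_m g_{ij} = 0 and every Christoffel symbol vanishes.
All Christoffel symbols are zero.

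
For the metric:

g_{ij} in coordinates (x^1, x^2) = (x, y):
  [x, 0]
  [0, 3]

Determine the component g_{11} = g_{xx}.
With x^1 = x, x^2 = y, g_{11} = g_{xx} is the row-1, column-1 entry of the matrix.
g_{11} = x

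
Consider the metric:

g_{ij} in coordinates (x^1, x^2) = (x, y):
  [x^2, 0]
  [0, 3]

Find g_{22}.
With x^1 = x, x^2 = y, g_{22} = g_{yy} is the row-2, column-2 entry of the matrix.
g_{22} = 3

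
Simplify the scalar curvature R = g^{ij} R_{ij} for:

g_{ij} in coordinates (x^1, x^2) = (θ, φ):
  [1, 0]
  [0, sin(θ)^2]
Non-zero Christoffel symbols (Γ^k_{ij} = Γ^k_{ji}):
Γ^θ_{φ φ} = -sin(2*θ)/2
Γ^φ_{θ φ} = 1/tan(θ)
Ricci tensor (R_{ij} = R^k_{ikj}): R_{θθ} = 1, R_{θφ} = 0, R_{φφ} = sin(θ)^2
Inverse metric: g^{θθ} = 1, g^{φφ} = 1/sin(θ)^2
R = g^{ij} R_{ij} = (1)(1) + (1/sin(θ)^2)(sin(θ)^2) = 2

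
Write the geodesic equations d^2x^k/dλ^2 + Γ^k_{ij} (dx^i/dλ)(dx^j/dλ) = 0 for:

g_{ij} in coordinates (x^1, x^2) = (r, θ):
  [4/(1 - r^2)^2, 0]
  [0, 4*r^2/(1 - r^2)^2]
Geodesic equation: d^2x^k/dλ^2 + Γ^k_{ij} (dx^i/dλ)(dx^j/dλ) = 0.
Non-zero Christoffel symbols:
Γ^r_{r r} = 2*r/(1 - r^2)
Γ^r_{θ θ} = (r^3 + r)/(r^2 - 1)
Γ^θ_{r θ} = (-r^2 - 1)/(r^3 - r)
Substituting (the symmetric pair Γ^k_{ij}, Γ^k_{ji} combines into a factor 2):
d^2r/dλ^2 + (2*r/(1 - r^2)) (dr/dλ)^2 + ((r^3 + r)/(r^2 - 1)) (dθ/dλ)^2 = 0
d^2θ/dλ^2 + ((-2*r^2 - 2)/(r^3 - r)) (dr/dλ)(dθ/dλ) = 0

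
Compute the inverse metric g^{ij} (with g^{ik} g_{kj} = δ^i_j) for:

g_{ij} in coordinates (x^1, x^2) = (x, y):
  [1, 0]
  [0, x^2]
The metric is diagonal, so g^{ij} is diagonal with entries 1/g_{ii}: diag(1, 1/(x^2)).
g^{ij}:
  [1, 0]
  [0, 1/x^2]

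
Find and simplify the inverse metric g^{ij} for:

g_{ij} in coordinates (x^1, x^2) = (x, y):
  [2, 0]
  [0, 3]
The metric is diagonal, so g^{ij} is diagonal with entries 1/g_{ii}: diag(1/2, 1/3).
g^{ij}:
  [1/2, 0]
  [0, 1/3]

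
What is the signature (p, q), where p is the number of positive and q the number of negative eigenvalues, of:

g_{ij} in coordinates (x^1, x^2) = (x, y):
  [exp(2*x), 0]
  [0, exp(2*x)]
The metric is diagonal, so its eigenvalues are the diagonal entries: exp(2*x), exp(2*x) (at a generic point, where coordinate-dependent entries are positive).
2 positive, 0 negative.
(2, 0) - Riemannian (positive definite)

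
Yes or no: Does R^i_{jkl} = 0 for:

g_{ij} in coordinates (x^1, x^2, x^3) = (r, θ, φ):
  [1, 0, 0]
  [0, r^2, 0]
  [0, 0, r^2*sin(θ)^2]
Non-zero Christoffel symbols:
Γ^r_{θ θ} = -r
Γ^r_{φ φ} = -r*sin(θ)^2
Γ^θ_{r θ} = 1/r
Γ^θ_{φ φ} = -sin(2*θ)/2
Γ^φ_{r φ} = 1/r
Γ^φ_{θ φ} = 1/tan(θ)
Ricci tensor: R_{rr} = 0, R_{rθ} = 0, R_{rφ} = 0, R_{θθ} = 0, R_{θφ} = 0, R_{φφ} = 0
All R_{ij} vanish; in 3 dimensions the Riemann tensor is fully determined by the Ricci tensor, so R^i_{jkl} = 0: the metric is flat (curvilinear coordinates on flat space).
Yes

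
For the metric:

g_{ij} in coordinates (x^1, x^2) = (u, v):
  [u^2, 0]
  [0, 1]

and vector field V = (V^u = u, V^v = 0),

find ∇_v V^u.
Non-zero Christoffel symbols:
Γ^u_{u u} = 1/u
∇_v V^u = ∂_v V^u + Γ^u_{v j} V^j
  = (0) + (0)(u) + (0)(0)
  = 0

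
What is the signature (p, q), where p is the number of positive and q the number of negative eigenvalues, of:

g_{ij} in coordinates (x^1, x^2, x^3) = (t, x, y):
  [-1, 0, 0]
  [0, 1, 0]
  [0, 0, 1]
The metric is diagonal, so its eigenvalues are the diagonal entries: -1, 1, 1 (at a generic point, where coordinate-dependent entries are positive).
2 positive, 1 negative.
(2, 1) - Lorentzian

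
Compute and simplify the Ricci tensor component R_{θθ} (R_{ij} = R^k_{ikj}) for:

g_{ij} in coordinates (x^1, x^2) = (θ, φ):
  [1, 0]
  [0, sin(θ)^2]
Non-zero Christoffel symbols (Γ^k_{ij} = Γ^k_{ji}):
Γ^θ_{φ φ} = -sin(2*θ)/2
Γ^φ_{θ φ} = 1/tan(θ)
R^θ_{θ θ θ} = 0 (a repeated index in an antisymmetric pair)
R^φ_{θ φ θ} = ∂_φ Γ^φ_{θ θ} - ∂_θ Γ^φ_{θ φ} + Γ^φ_{φ m} Γ^m_{θ θ} - Γ^φ_{θ m} Γ^m_{θ φ}
  = (0) - (-1/sin(θ)^2) + (0) - (1/tan(θ)^2) = 1
R_{θθ} = R^θ_{θ θ θ} + R^φ_{θ φ θ} = (0) + (1) = 1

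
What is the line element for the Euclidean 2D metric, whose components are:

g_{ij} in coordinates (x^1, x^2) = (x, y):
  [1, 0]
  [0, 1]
ds^2 = g_{ij} dx^i dx^j; only the non-zero components contribute.
ds^2 = dx^2 + dy^2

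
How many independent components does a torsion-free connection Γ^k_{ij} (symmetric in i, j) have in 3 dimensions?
Γ^k_{ij} has n choices for the upper index and n(n+1)/2 independent symmetric lower index pairs.
Total = 3 × 3×4/2 = 3 × 6 = 18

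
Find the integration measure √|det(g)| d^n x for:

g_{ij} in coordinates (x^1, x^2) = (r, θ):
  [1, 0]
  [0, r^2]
det(g) = r^2
√|det(g)| = r
Volume element: dV = r dr dθ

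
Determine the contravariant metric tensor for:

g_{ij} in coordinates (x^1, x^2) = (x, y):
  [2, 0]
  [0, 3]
The metric is diagonal, so g^{ij} is diagonal with entries 1/g_{ii}: diag(1/2, 1/3).
g^{ij}:
  [1/2, 0]
  [0, 1/3]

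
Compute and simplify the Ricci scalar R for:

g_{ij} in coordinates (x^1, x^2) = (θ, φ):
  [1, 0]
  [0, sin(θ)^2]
Non-zero Christoffel symbols (Γ^k_{ij} = Γ^k_{ji}):
Γ^θ_{φ φ} = -sin(2*θ)/2
Γ^φ_{θ φ} = 1/tan(θ)
Ricci tensor (R_{ij} = R^k_{ikj}): R_{θθ} = 1, R_{θφ} = 0, R_{φφ} = sin(θ)^2
Inverse metric: g^{θθ} = 1, g^{φφ} = 1/sin(θ)^2
R = g^{ij} R_{ij} = (1)(1) + (1/sin(θ)^2)(sin(θ)^2) = 2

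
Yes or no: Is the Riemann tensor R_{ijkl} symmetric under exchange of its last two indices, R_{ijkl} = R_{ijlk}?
It is antisymmetric in the last pair: R_{ijkl} = -R_{ijlk}.
No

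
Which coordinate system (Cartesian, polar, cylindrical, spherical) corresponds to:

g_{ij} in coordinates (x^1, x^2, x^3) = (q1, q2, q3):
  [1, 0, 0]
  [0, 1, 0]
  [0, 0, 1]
All components are constant and the metric is the identity, i.e. orthonormal rectilinear coordinates.
Cartesian (3D) coordinates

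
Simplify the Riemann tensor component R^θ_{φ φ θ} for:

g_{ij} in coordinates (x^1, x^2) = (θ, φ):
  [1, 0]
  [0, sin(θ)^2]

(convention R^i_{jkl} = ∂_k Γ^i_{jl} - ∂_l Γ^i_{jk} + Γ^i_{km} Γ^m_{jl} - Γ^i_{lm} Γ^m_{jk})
Non-zero Christoffel symbols (Γ^k_{ij} = Γ^k_{ji}):
Γ^θ_{φ φ} = -sin(2*θ)/2
Γ^φ_{θ φ} = 1/tan(θ)
R^θ_{φ φ θ} = ∂_φ Γ^θ_{φ θ} - ∂_θ Γ^θ_{φ φ} + Γ^θ_{φ m} Γ^m_{φ θ} - Γ^θ_{θ m} Γ^m_{φ φ}
  = (0) - (-cos(2*θ)) + (-cos(θ)^2) - (0) = -sin(θ)^2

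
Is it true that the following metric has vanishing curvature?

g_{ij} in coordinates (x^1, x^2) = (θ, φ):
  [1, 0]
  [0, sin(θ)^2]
Non-zero Christoffel symbols:
Γ^θ_{φ φ} = -sin(2*θ)/2
Γ^φ_{θ φ} = 1/tan(θ)
Ricci tensor: R_{θθ} = 1, R_{θφ} = 0, R_{φφ} = sin(θ)^2
The Ricci tensor is non-zero, so the Riemann tensor is non-zero: not flat.
No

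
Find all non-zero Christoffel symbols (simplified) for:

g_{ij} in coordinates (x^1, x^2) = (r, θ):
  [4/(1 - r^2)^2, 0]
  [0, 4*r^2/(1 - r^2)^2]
Using Γ^k_{ij} = (1/2) g^{km} (∂_i g_{mj} + ∂_j g_{mi} - ∂_m g_{ij}); the metric is diagonal, so only the m = k term contributes.
Non-zero symbols (using the symmetry Γ^k_{ij} = Γ^k_{ji}):
Γ^r_{r r} = (1/2) g^{rr} (∂_r g_{rr} + ∂_r g_{rr} - ∂_r g_{rr}) = (1/2)((1 - r^2)^2/4)((16*r/(1 - r^2)^3) + (16*r/(1 - r^2)^3) - (16*r/(1 - r^2)^3)) = 2*r/(1 - r^2)
Γ^r_{θ θ} = (1/2) g^{rr} (∂_θ g_{rθ} + ∂_θ g_{rθ} - ∂_r g_{θθ}) = (1/2)((1 - r^2)^2/4)((0) + (0) - (-8*(r^3 + r)/(r^2 - 1)^3)) = (r^3 + r)/(r^2 - 1)
Γ^θ_{r θ} = (1/2) g^{θθ} (∂_r g_{θθ} + ∂_θ g_{θr} - ∂_θ g_{rθ}) = (1/2)((1 - r^2)^2/(4*r^2))((-8*(r^3 + r)/(r^2 - 1)^3) + (0) - (0)) = (-r^2 - 1)/(r^3 - r)
All other Christoffel symbols are zero.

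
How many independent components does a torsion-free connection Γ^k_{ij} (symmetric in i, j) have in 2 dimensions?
Γ^k_{ij} has n choices for the upper index and n(n+1)/2 independent symmetric lower index pairs.
Total = 2 × 2×3/2 = 2 × 3 = 6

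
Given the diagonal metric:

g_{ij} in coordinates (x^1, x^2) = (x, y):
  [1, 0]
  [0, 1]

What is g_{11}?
With x^1 = x, x^2 = y, g_{11} = g_{xx} is the row-1, column-1 entry of the matrix.
g_{11} = 1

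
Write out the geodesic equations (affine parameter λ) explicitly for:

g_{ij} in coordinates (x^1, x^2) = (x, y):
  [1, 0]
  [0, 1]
Geodesic equation: d^2x^k/dλ^2 + Γ^k_{ij} (dx^i/dλ)(dx^j/dλ) = 0.
All Christoffel symbols vanish, so the geodesics are straight lines:
d^2x/dλ^2 = 0
d^2y/dλ^2 = 0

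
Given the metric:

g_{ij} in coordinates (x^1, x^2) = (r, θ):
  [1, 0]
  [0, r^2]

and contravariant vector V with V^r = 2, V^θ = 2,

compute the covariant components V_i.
V_i = g_{ij} V^j:
V_r = (1)(2) + (0)(2) = 2
V_θ = (0)(2) + (r^2)(2) = 2*r^2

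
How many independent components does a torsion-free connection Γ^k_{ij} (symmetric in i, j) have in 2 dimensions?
Γ^k_{ij} has n choices for the upper index and n(n+1)/2 independent symmetric lower index pairs.
Total = 2 × 2×3/2 = 2 × 3 = 6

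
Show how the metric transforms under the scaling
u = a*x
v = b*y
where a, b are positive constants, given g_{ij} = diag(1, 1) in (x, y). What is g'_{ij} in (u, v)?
Invert the transformation: x = u/a, y = v/b
g'_{ij} = (∂x^k/∂x'^i)(∂x^l/∂x'^j) g_{kl}; with g_{kl} = δ_{kl} this is Σ_k (∂x^k/∂x'^i)(∂x^k/∂x'^j).
Jacobian: ∂x/∂u = 1/a, ∂x/∂v = 0, ∂y/∂u = 0, ∂y/∂v = 1/b
g'_{uu} = (1/a)(1/a) + (0)(0) = 1/a^2
g'_{uv} = (1/a)(0) + (0)(1/b) = 0
g'_{vv} = (0)(0) + (1/b)(1/b) = 1/b^2
g'_{ij} = diag(1/a^2, 1/b^2)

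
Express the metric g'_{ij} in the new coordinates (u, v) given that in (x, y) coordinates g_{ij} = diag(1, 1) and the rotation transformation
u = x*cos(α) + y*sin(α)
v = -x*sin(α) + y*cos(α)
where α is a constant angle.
Invert the transformation: x = u*cos(α) - v*sin(α), y = u*sin(α) + v*cos(α)
g'_{ij} = (∂x^k/∂x'^i)(∂x^l/∂x'^j) g_{kl}; with g_{kl} = δ_{kl} this is Σ_k (∂x^k/∂x'^i)(∂x^k/∂x'^j).
Jacobian: ∂x/∂u = cos(α), ∂x/∂v = -sin(α), ∂y/∂u = sin(α), ∂y/∂v = cos(α)
g'_{uu} = (cos(α))(cos(α)) + (sin(α))(sin(α)) = 1
g'_{uv} = (cos(α))(-sin(α)) + (sin(α))(cos(α)) = 0
g'_{vv} = (-sin(α))(-sin(α)) + (cos(α))(cos(α)) = 1
g'_{ij} = diag(1, 1)
The Euclidean metric is invariant under rotations.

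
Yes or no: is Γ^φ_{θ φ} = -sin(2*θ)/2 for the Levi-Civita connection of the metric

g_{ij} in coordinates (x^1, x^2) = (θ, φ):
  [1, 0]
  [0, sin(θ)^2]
Γ^φ_{θ φ} = (1/2) g^{φφ} (∂_θ g_{φφ} + ∂_φ g_{φθ} - ∂_φ g_{θφ}) = (1/2)(1/sin(θ)^2)((sin(2*θ)) + (0) - (0)) = 1/tan(θ)
This differs from the proposed value -sin(2*θ)/2.
No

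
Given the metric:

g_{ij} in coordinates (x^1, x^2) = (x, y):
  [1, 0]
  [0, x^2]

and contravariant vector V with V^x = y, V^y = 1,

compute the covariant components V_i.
V_i = g_{ij} V^j:
V_x = (1)(y) + (0)(1) = y
V_y = (0)(y) + (x^2)(1) = x^2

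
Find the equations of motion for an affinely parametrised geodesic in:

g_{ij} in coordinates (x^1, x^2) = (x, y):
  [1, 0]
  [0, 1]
Geodesic equation: d^2x^k/dλ^2 + Γ^k_{ij} (dx^i/dλ)(dx^j/dλ) = 0.
All Christoffel symbols vanish, so the geodesics are straight lines:
d^2x/dλ^2 = 0
d^2y/dλ^2 = 0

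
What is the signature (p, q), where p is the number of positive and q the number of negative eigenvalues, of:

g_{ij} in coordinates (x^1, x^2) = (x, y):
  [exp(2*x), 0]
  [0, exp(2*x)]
The metric is diagonal, so its eigenvalues are the diagonal entries: exp(2*x), exp(2*x) (at a generic point, where coordinate-dependent entries are positive).
2 positive, 0 negative.
(2, 0) - Riemannian (positive definite)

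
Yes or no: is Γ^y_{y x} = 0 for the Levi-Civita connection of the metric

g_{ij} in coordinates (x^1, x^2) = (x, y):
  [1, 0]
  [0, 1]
Γ^y_{y x} = (1/2) g^{yy} (∂_y g_{yx} + ∂_x g_{yy} - ∂_y g_{yx}) = (1/2)(1)((0) + (0) - (0)) = 0
This equals the proposed value 0.
Yes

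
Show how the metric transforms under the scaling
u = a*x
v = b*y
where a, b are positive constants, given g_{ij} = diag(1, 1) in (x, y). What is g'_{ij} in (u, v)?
Invert the transformation: x = u/a, y = v/b
g'_{ij} = (∂x^k/∂x'^i)(∂x^l/∂x'^j) g_{kl}; with g_{kl} = δ_{kl} this is Σ_k (∂x^k/∂x'^i)(∂x^k/∂x'^j).
Jacobian: ∂x/∂u = 1/a, ∂x/∂v = 0, ∂y/∂u = 0, ∂y/∂v = 1/b
g'_{uu} = (1/a)(1/a) + (0)(0) = 1/a^2
g'_{uv} = (1/a)(0) + (0)(1/b) = 0
g'_{vv} = (0)(0) + (1/b)(1/b) = 1/b^2
g'_{ij} = diag(1/a^2, 1/b^2)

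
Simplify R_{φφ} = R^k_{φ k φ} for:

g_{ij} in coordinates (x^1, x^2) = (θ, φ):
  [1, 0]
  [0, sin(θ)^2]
Non-zero Christoffel symbols (Γ^k_{ij} = Γ^k_{ji}):
Γ^θ_{φ φ} = -sin(2*θ)/2
Γ^φ_{θ φ} = 1/tan(θ)
R^θ_{φ θ φ} = ∂_θ Γ^θ_{φ φ} - ∂_φ Γ^θ_{φ θ} + Γ^θ_{θ m} Γ^m_{φ φ} - Γ^θ_{φ m} Γ^m_{φ θ}
  = (-cos(2*θ)) - (0) + (0) - (-cos(θ)^2) = sin(θ)^2
R^φ_{φ φ φ} = 0 (a repeated index in an antisymmetric pair)
R_{φφ} = R^θ_{φ θ φ} + R^φ_{φ φ φ} = (sin(θ)^2) + (0) = sin(θ)^2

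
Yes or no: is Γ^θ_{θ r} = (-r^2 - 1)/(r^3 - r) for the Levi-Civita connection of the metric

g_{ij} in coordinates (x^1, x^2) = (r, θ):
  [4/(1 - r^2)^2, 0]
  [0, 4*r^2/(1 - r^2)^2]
Γ^θ_{θ r} = (1/2) g^{θθ} (∂_θ g_{θr} + ∂_r g_{θθ} - ∂_θ g_{θr}) = (1/2)((1 - r^2)^2/(4*r^2))((0) + (-8*(r^3 + r)/(r^2 - 1)^3) - (0)) = (-r^2 - 1)/(r^3 - r)
This equals the proposed value (-r^2 - 1)/(r^3 - r).
Yes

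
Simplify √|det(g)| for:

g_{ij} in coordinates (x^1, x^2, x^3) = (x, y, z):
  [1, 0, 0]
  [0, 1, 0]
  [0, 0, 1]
det(g) = 1
√|det(g)| = 1
Volume element: dV = 1 dx dy dz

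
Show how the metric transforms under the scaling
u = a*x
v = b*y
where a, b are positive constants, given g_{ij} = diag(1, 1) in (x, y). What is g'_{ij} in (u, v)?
Invert the transformation: x = u/a, y = v/b
g'_{ij} = (∂x^k/∂x'^i)(∂x^l/∂x'^j) g_{kl}; with g_{kl} = δ_{kl} this is Σ_k (∂x^k/∂x'^i)(∂x^k/∂x'^j).
Jacobian: ∂x/∂u = 1/a, ∂x/∂v = 0, ∂y/∂u = 0, ∂y/∂v = 1/b
g'_{uu} = (1/a)(1/a) + (0)(0) = 1/a^2
g'_{uv} = (1/a)(0) + (0)(1/b) = 0
g'_{vv} = (0)(0) + (1/b)(1/b) = 1/b^2
g'_{ij} = diag(1/a^2, 1/b^2)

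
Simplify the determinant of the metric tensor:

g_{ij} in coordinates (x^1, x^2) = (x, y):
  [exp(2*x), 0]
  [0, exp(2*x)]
For a 2×2 metric: det(g) = g_{11}·g_{22} - g_{12}·g_{21}
= (exp(2*x))·(exp(2*x)) - (0)·(0)
= exp(4*x) - 0
det(g) = exp(4*x)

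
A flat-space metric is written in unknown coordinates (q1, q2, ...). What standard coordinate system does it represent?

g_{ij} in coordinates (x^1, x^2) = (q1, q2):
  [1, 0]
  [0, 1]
All components are constant and the metric is the identity, i.e. orthonormal rectilinear coordinates.
Cartesian (2D) coordinates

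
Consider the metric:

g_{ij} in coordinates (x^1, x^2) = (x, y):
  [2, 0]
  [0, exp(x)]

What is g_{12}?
With x^1 = x, x^2 = y, g_{12} = g_{xy} is the row-1, column-2 entry of the matrix.
g_{12} = 0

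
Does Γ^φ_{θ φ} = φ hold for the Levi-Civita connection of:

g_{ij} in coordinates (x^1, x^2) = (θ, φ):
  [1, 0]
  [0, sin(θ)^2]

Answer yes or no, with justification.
Γ^φ_{θ φ} = (1/2) g^{φφ} (∂_θ g_{φφ} + ∂_φ g_{φθ} - ∂_φ g_{θφ}) = (1/2)(1/sin(θ)^2)((sin(2*θ)) + (0) - (0)) = 1/tan(θ)
This differs from the proposed value φ.
No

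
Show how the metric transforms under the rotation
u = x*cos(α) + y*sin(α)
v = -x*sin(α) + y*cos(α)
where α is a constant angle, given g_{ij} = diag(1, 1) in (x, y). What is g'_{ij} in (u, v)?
Invert the transformation: x = u*cos(α) - v*sin(α), y = u*sin(α) + v*cos(α)
g'_{ij} = (∂x^k/∂x'^i)(∂x^l/∂x'^j) g_{kl}; with g_{kl} = δ_{kl} this is Σ_k (∂x^k/∂x'^i)(∂x^k/∂x'^j).
Jacobian: ∂x/∂u = cos(α), ∂x/∂v = -sin(α), ∂y/∂u = sin(α), ∂y/∂v = cos(α)
g'_{uu} = (cos(α))(cos(α)) + (sin(α))(sin(α)) = 1
g'_{uv} = (cos(α))(-sin(α)) + (sin(α))(cos(α)) = 0
g'_{vv} = (-sin(α))(-sin(α)) + (cos(α))(cos(α)) = 1
g'_{ij} = diag(1, 1)
The Euclidean metric is invariant under rotations.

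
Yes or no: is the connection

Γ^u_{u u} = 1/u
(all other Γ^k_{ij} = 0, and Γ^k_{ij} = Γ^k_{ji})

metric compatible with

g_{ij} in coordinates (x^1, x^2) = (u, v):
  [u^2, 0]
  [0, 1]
Using ∇_k g_{ij} = ∂_k g_{ij} - Γ^m_{ki} g_{mj} - Γ^m_{kj} g_{im}:
e.g. ∇_u g_{uu} = (2*u) - (u) - (u) = 0
Every component ∇_k g_{ij} vanishes: the connection is metric compatible.
Yes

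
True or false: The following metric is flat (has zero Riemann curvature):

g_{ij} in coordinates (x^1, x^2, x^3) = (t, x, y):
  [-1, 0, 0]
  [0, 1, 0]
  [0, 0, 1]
All metric components are constant, so every Christoffel symbol vanishes and R^i_{jkl} = 0.
True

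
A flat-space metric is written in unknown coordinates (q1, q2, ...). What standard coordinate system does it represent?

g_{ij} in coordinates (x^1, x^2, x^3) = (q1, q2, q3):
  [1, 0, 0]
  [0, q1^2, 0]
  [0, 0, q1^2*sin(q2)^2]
The line element ds^2 = dq1^2 + q1^2 dq2^2 + q1^2 sin(q2)^2 dq3^2 is dr^2 + r^2 dθ^2 + r^2 sin(θ)^2 dφ^2 with q1 = r, q2 = θ, q3 = φ.
spherical coordinates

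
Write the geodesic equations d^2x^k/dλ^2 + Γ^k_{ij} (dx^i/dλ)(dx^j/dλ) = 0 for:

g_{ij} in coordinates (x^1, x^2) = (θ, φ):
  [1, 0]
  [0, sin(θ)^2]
Geodesic equation: d^2x^k/dλ^2 + Γ^k_{ij} (dx^i/dλ)(dx^j/dλ) = 0.
Non-zero Christoffel symbols:
Γ^θ_{φ φ} = -sin(2*θ)/2
Γ^φ_{θ φ} = 1/tan(θ)
Substituting (the symmetric pair Γ^k_{ij}, Γ^k_{ji} combines into a factor 2):
d^2θ/dλ^2 - (sin(2*θ)/2) (dφ/dλ)^2 = 0
d^2φ/dλ^2 + (2/tan(θ)) (dθ/dλ)(dφ/dλ) = 0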